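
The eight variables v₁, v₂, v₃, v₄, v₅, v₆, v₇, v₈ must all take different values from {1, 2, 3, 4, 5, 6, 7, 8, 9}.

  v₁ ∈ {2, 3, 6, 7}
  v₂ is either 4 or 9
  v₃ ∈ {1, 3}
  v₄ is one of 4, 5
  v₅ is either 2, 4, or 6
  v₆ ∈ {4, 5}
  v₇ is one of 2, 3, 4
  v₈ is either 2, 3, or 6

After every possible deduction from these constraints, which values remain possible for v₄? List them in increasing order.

4, 5

Among the 8 variables, 1 fits only v₃ (and all 8 values in {1, 2, 3, 4, 5, 6, 7, 9} must be used), so v₃ = 1.
The 7 still-open variables together cover exactly {2, 3, 4, 5, 6, 7, 9} — 7 values for 7 variables — and 7 appears only in v₁'s list, so v₁ = 7.
Among the 6 still-open variables, 9 fits only v₂ (and all 6 values in {2, 3, 4, 5, 6, 9} must be used), so v₂ = 9.
v₄ and v₆ between them cover only {4, 5} — a naked pair. Remove those values from v₅, v₇.
No further eliminations apply; v₄ can still be any of 4, 5.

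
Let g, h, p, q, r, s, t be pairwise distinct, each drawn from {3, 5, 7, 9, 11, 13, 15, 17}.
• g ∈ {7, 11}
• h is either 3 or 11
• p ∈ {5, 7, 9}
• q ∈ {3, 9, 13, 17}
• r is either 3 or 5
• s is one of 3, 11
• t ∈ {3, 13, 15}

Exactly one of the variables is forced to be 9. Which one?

h and s between them cover only {3, 11} — a naked pair. Remove those values from g, q, r, t.
That leaves g = 7. Remove 7 from p.
That leaves r = 5. So p can't be 5.
So 9 goes to p.

p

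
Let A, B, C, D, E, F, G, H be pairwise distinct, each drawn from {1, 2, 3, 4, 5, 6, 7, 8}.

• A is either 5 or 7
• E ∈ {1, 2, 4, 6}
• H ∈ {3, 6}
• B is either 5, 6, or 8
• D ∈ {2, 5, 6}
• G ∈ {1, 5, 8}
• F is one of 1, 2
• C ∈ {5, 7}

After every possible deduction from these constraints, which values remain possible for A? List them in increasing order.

5, 7

Among the 8 variables, 3 fits only H (and all 8 values in {1, 2, 3, 4, 5, 6, 7, 8} must be used), so H = 3.
Among the 7 still-open variables, 4 fits only E (and all 7 values in {1, 2, 4, 5, 6, 7, 8} must be used), so E = 4.
A and C share exactly the 2 values {5, 7}; by pigeonhole those values go to them, so strike 5, 7 from B, D, G.
No further eliminations apply; A can still be any of 5, 7.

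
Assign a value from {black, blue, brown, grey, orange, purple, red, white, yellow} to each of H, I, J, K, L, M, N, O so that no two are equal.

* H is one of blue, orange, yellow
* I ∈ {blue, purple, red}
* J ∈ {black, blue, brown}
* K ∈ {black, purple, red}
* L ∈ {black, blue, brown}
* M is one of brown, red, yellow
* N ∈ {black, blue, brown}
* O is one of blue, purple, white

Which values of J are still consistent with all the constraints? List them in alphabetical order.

Among the 8 variables, orange fits only H (and all 8 values in {black, blue, brown, orange, purple, red, white, yellow} must be used), so H = orange.
Among the 7 still-open variables, white fits only O (and all 7 values in {black, blue, brown, purple, red, white, yellow} must be used), so O = white.
The 6 still-open variables together cover exactly {black, blue, brown, purple, red, yellow} — 6 values for 6 variables — and yellow appears only in M's list, so M = yellow.
J, L, N between them cover only {black, blue, brown} — a naked triple. Remove those values from I, K.
No further eliminations apply; J can still be any of black, blue, brown.

black, blue, brown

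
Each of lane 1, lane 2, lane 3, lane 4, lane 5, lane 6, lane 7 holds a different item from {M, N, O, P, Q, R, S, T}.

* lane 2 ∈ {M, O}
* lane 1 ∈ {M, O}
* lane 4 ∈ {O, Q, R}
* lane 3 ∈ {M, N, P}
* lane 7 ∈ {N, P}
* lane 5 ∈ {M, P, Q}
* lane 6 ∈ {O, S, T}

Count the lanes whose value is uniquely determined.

2

lane 1 and lane 2 between them cover only {M, O} — a naked pair. Remove those values from lane 3, lane 4, lane 5, lane 6.
The 2 variables lane 3 and lane 7 are confined to {N, P}, which locks those values in; drop them from lane 5.
lane 5 must be Q (only option left). Eliminate Q elsewhere: lane 4.
lane 4 has just one choice, so lane 4 = R.
Determined: lane 4=R, lane 5=Q. The other lanes each still have more than one consistent value. That makes 2.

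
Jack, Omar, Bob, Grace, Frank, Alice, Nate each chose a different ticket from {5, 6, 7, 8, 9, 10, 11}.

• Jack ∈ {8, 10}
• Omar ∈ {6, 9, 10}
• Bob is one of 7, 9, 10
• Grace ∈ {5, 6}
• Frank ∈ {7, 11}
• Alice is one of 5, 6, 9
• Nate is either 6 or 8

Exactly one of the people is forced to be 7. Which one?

Bob

The 7 variables together cover exactly {5, 6, 7, 8, 9, 10, 11} — 7 values for 7 variables — and 11 appears only in Frank's list, so Frank = 11.
The 6 still-open variables together cover exactly {5, 6, 7, 8, 9, 10} — 6 values for 6 variables — and 7 appears only in Bob's list, so Bob = 7.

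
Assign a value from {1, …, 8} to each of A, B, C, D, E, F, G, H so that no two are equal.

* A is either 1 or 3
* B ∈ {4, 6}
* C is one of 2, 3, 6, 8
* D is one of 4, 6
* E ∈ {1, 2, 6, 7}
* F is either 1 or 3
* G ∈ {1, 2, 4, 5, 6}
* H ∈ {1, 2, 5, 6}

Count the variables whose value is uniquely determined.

2

The 8 variables draw from only 8 values {1, 2, 3, 4, 5, 6, 7, 8}, so each is used; only E can be 7, hence E = 7.
The 7 still-open variables draw from only 7 values {1, 2, 3, 4, 5, 6, 8}, so each is used; only C can be 8, hence C = 8.
The 2 variables A and F are confined to {1, 3}, which locks those values in; drop them from G, H.
The 2 variables B and D are confined to {4, 6}, which locks those values in; drop them from G, H.
Determined: C=8, E=7. The other variables each still have more than one consistent value. That makes 2.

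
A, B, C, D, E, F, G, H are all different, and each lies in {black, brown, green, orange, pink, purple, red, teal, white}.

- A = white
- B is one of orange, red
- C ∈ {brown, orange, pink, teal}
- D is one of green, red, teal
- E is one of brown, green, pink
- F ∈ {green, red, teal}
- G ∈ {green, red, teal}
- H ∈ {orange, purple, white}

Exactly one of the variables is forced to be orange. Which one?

B

A must be white (only option left). Eliminate white elsewhere: H.
The 7 still-open variables draw from only 7 values {brown, green, orange, pink, purple, red, teal}, so each is used; only H can be purple, hence H = purple.
D, F, G between them cover only {green, red, teal} — a naked triple. Remove those values from B, C, E.
So orange goes to B.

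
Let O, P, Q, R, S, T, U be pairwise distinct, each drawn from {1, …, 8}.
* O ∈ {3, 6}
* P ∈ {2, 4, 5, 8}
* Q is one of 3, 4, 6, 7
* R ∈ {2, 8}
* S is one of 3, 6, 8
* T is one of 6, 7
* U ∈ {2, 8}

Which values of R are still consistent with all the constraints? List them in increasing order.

2, 8

The 7 variables draw from only 7 values {2, 3, 4, 5, 6, 7, 8}, so each is used; only P can be 5, hence P = 5.
The 6 still-open variables together cover exactly {2, 3, 4, 6, 7, 8} — 6 values for 6 variables — and 4 appears only in Q's list, so Q = 4.
The 5 still-open variables draw from only 5 values {2, 3, 6, 7, 8}, so each is used; only T can be 7, hence T = 7.
The 2 variables R and U are confined to {2, 8}, which locks those values in; drop them from S.
No further eliminations apply; R can still be any of 2, 8.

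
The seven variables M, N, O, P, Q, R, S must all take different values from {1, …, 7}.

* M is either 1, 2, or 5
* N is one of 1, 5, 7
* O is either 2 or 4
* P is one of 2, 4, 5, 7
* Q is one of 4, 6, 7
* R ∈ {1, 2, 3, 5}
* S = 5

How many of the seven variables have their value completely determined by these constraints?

3

S has just one choice, so S = 5. Remove 5 from M, N, P, R.
The 6 still-open variables draw from only 6 values {1, 2, 3, 4, 6, 7}, so each is used; only R can be 3, hence R = 3.
Among the 5 still-open variables, 6 fits only Q (and all 5 values in {1, 2, 4, 6, 7} must be used), so Q = 6.
Determined: Q=6, R=3, S=5. The other variables each still have more than one consistent value. That makes 3.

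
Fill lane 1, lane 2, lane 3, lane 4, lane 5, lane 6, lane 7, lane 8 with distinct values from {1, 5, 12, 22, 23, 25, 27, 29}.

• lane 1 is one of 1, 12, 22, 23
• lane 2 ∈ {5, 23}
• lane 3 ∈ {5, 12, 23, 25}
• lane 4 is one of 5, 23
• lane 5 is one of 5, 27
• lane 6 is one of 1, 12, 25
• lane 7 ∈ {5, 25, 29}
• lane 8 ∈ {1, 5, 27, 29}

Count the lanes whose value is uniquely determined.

2

The 8 variables together cover exactly {1, 5, 12, 22, 23, 25, 27, 29} — 8 values for 8 variables — and 22 appears only in lane 1's list, so lane 1 = 22.
lane 2 and lane 4 share exactly the 2 values {5, 23}; by pigeonhole those values go to them, so strike 5, 23 from lane 3, lane 5, lane 7, lane 8.
lane 5 must be 27 (only option left). So lane 8 can't be 27.
Determined: lane 1=22, lane 5=27. The other lanes each still have more than one consistent value. That makes 2.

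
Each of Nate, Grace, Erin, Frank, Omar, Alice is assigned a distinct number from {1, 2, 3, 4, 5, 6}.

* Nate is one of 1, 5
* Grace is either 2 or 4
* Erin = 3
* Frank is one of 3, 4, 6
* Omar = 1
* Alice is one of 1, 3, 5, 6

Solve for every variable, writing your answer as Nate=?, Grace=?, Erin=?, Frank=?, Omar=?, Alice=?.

Erin has just one choice, so Erin = 3. Eliminate 3 elsewhere: Frank, Alice.
Omar has just one choice, so Omar = 1. Eliminate 1 elsewhere: Nate, Alice.
Nate has just one choice, so Nate = 5. Remove 5 from Alice.
Alice must be 6 (only option left). Eliminate 6 elsewhere: Frank.
Frank must be 4 (only option left). Remove 4 from Grace.
Grace's domain is down to {2}, so Grace = 2.

Nate=5, Grace=2, Erin=3, Frank=4, Omar=1, Alice=6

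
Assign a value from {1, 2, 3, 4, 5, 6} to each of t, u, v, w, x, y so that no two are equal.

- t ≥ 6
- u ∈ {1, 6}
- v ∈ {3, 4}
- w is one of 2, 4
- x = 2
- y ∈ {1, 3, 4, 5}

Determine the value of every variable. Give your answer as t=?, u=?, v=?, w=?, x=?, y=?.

t=6, u=1, v=3, w=4, x=2, y=5

t's domain is down to {6}, so t = 6. Strike 6 from u.
u has just one choice, so u = 1. Remove 1 from y.
x's domain is down to {2}, so x = 2. So w can't be 2.
That leaves w = 4. Remove 4 from v, y.
v must be 3 (only option left). Remove 3 from y.
y must be 5 (only option left).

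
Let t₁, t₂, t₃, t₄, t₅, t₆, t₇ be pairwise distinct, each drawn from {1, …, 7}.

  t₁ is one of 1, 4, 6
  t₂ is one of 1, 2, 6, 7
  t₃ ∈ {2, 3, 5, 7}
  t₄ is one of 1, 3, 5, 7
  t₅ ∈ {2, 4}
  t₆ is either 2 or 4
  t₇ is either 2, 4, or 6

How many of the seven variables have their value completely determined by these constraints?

3

The 2 variables t₅ and t₆ are confined to {2, 4}, which locks those values in; drop them from t₁, t₂, t₃, t₇.
That leaves t₇ = 6. Remove 6 from t₁, t₂.
t₁'s domain is down to {1}, so t₁ = 1. Strike 1 from t₂, t₄.
t₂'s domain is down to {7}, so t₂ = 7. Eliminate 7 elsewhere: t₃, t₄.
Determined: t₁=1, t₂=7, t₇=6. The other variables each still have more than one consistent value. That makes 3.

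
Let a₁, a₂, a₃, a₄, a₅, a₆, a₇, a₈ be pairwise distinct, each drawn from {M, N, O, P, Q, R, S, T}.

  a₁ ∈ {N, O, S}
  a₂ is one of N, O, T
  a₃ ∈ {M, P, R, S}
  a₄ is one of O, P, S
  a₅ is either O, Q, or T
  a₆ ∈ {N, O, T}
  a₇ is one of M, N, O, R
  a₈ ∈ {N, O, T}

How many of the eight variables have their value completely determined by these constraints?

3

Among the 8 variables, Q fits only a₅ (and all 8 values in {M, N, O, P, Q, R, S, T} must be used), so a₅ = Q.
a₂, a₆, a₈ between them cover only {N, O, T} — a naked triple. Remove those values from a₁, a₄, a₇.
a₁ must be S (only option left). Remove S from a₃, a₄.
a₄ must be P (only option left). Eliminate P elsewhere: a₃.
Determined: a₁=S, a₄=P, a₅=Q. The other variables each still have more than one consistent value. That makes 3.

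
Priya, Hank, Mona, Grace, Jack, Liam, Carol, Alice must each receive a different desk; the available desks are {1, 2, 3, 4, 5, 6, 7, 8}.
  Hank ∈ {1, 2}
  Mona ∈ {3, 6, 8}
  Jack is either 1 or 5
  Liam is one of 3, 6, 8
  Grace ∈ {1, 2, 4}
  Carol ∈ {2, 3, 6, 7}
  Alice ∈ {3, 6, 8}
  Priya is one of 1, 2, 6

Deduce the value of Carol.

7

The 8 variables draw from only 8 values {1, 2, 3, 4, 5, 6, 7, 8}, so each is used; only Grace can be 4, hence Grace = 4.
The 7 still-open variables together cover exactly {1, 2, 3, 5, 6, 7, 8} — 7 values for 7 variables — and 5 appears only in Jack's list, so Jack = 5.
The 6 still-open variables draw from only 6 values {1, 2, 3, 6, 7, 8}, so each is used; only Carol can be 7, hence Carol = 7.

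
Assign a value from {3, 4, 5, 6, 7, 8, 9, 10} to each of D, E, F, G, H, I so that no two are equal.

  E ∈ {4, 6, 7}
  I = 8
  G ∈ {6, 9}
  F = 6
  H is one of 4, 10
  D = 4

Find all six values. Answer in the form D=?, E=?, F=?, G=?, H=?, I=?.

D's domain is down to {4}, so D = 4. Strike 4 from E, H.
F has just one choice, so F = 6. Eliminate 6 elsewhere: E, G.
G has just one choice, so G = 9.
H's domain is down to {10}, so H = 10.
I has just one choice, so I = 8.
E's domain is down to {7}, so E = 7.

D=4, E=7, F=6, G=9, H=10, I=8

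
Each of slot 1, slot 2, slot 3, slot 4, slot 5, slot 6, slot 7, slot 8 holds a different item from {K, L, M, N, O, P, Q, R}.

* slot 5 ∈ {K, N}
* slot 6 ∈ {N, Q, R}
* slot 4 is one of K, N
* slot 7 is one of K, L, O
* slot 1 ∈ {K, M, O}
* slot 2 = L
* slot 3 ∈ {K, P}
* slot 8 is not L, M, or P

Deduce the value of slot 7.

O

slot 2 must be L (only option left). Remove L from slot 7.
Among the 7 still-open variables, M fits only slot 1 (and all 7 values in {K, M, N, O, P, Q, R} must be used), so slot 1 = M.
The 6 still-open variables draw from only 6 values {K, N, O, P, Q, R}, so each is used; only slot 3 can be P, hence slot 3 = P.
slot 4 and slot 5 between them cover only {K, N} — a naked pair. Remove those values from slot 6, slot 7, slot 8.
So slot 7 = O.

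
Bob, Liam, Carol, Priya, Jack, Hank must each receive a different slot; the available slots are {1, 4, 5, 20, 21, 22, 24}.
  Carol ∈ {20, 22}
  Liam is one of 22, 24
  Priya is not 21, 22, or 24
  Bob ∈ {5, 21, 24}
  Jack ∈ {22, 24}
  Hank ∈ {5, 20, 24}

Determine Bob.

21

Liam and Jack share exactly the 2 values {22, 24}; by pigeonhole those values go to them, so strike 22, 24 from Bob, Carol, Hank.
Carol must be 20 (only option left). Strike 20 from Priya, Hank.
That leaves Hank = 5. So Bob, Priya can't be 5.
So Bob = 21.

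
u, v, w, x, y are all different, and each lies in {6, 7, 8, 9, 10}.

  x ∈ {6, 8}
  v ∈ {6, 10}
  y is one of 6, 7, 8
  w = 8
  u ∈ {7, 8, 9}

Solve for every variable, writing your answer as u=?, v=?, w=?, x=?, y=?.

u=9, v=10, w=8, x=6, y=7

w has just one choice, so w = 8. Strike 8 from u, x, y.
x has just one choice, so x = 6. So v, y can't be 6.
y has just one choice, so y = 7. So u can't be 7.
u must be 9 (only option left).
v has just one choice, so v = 10.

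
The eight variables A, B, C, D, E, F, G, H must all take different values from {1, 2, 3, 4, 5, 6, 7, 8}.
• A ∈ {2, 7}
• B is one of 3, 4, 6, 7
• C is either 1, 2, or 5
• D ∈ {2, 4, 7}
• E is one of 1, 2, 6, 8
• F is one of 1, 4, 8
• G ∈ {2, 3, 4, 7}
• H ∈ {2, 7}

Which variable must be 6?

B

The 8 variables draw from only 8 values {1, 2, 3, 4, 5, 6, 7, 8}, so each is used; only C can be 5, hence C = 5.
A and H share exactly the 2 values {2, 7}; by pigeonhole those values go to them, so strike 2, 7 from B, D, E, G.
That leaves D = 4. So B, F, G can't be 4.
G has just one choice, so G = 3. Eliminate 3 elsewhere: B.
So 6 goes to B.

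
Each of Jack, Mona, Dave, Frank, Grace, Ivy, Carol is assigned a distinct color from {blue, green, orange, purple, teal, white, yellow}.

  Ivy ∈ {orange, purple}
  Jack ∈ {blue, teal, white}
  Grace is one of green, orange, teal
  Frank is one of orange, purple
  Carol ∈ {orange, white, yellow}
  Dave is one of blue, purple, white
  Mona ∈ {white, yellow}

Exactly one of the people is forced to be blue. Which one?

Dave

The 7 variables together cover exactly {blue, green, orange, purple, teal, white, yellow} — 7 values for 7 variables — and green appears only in Grace's list, so Grace = green.
Among the 6 still-open variables, teal fits only Jack (and all 6 values in {blue, orange, purple, teal, white, yellow} must be used), so Jack = teal.
The 5 still-open variables together cover exactly {blue, orange, purple, white, yellow} — 5 values for 5 variables — and blue appears only in Dave's list, so Dave = blue.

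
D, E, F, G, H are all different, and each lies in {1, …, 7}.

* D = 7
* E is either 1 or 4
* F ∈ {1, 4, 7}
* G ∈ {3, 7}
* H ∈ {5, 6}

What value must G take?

D has just one choice, so D = 7. Strike 7 from F, G.
So G = 3.

3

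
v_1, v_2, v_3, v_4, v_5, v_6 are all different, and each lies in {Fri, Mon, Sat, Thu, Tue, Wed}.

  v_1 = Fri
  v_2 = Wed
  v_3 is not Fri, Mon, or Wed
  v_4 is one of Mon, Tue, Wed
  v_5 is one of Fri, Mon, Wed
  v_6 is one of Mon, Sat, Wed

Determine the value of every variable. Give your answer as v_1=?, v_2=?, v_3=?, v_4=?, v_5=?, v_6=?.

v_1's domain is down to {Fri}, so v_1 = Fri. Strike Fri from v_5.
That leaves v_2 = Wed. Strike Wed from v_4, v_5, v_6.
That leaves v_5 = Mon. So v_4, v_6 can't be Mon.
v_6 must be Sat (only option left). Remove Sat from v_3.
v_4's domain is down to {Tue}, so v_4 = Tue. Remove Tue from v_3.
That leaves v_3 = Thu.

v_1=Fri, v_2=Wed, v_3=Thu, v_4=Tue, v_5=Mon, v_6=Sat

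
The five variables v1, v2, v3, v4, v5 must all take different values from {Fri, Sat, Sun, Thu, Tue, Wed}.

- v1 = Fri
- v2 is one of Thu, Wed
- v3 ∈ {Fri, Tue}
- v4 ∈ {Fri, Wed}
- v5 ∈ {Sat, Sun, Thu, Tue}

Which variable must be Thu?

v2

v1's domain is down to {Fri}, so v1 = Fri. Eliminate Fri elsewhere: v3, v4.
v3's domain is down to {Tue}, so v3 = Tue. Eliminate Tue elsewhere: v5.
v4's domain is down to {Wed}, so v4 = Wed. So v2 can't be Wed.
So Thu goes to v2.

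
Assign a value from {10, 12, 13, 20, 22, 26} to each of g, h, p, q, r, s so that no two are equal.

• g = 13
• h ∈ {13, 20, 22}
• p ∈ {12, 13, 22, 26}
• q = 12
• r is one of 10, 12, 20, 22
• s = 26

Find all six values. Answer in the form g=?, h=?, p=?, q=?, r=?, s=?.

g must be 13 (only option left). Eliminate 13 elsewhere: h, p.
q's domain is down to {12}, so q = 12. Remove 12 from p, r.
s has just one choice, so s = 26. Remove 26 from p.
p has just one choice, so p = 22. Strike 22 from h, r.
h has just one choice, so h = 20. Remove 20 from r.
That leaves r = 10.

g=13, h=20, p=22, q=12, r=10, s=26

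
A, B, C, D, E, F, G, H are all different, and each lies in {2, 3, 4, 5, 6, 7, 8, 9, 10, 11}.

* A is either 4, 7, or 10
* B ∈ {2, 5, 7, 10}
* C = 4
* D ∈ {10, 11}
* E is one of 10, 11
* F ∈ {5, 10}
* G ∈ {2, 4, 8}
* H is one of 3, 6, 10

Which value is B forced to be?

C has just one choice, so C = 4. Strike 4 from A, G.
The 2 variables D and E are confined to {10, 11}, which locks those values in; drop them from A, B, F, H.
That leaves A = 7. Strike 7 from B.
F has just one choice, so F = 5. Remove 5 from B.
So B = 2.

2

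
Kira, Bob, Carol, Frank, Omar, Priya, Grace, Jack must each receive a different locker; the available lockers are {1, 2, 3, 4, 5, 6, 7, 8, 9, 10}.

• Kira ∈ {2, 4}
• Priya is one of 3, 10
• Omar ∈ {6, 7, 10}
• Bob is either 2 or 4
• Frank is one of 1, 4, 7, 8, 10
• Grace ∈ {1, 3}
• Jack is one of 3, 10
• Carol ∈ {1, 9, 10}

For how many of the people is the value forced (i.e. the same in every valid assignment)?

Kira and Bob share exactly the 2 values {2, 4}; by pigeonhole those values go to them, so strike 2, 4 from Frank.
The 2 variables Priya and Jack are confined to {3, 10}, which locks those values in; drop them from Carol, Frank, Omar, Grace.
That leaves Grace = 1. So Carol, Frank can't be 1.
Carol must be 9 (only option left).
Determined: Carol=9, Grace=1. The other people each still have more than one consistent value. That makes 2.

2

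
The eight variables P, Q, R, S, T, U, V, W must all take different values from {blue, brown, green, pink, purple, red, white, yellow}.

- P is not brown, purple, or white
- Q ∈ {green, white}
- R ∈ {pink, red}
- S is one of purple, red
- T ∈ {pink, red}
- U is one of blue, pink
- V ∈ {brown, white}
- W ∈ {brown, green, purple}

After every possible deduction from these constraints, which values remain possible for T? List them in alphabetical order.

pink, red

The 8 variables draw from only 8 values {blue, brown, green, pink, purple, red, white, yellow}, so each is used; only P can be yellow, hence P = yellow.
Among the 7 still-open variables, blue fits only U (and all 7 values in {blue, brown, green, pink, purple, red, white} must be used), so U = blue.
R and T share exactly the 2 values {pink, red}; by pigeonhole those values go to them, so strike pink, red from S.
S has just one choice, so S = purple. Strike purple from W.
No further eliminations apply; T can still be any of pink, red.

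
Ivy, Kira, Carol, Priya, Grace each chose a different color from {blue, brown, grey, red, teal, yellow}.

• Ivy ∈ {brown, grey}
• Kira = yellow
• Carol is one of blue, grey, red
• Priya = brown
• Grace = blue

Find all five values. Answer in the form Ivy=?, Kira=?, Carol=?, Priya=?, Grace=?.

Ivy=grey, Kira=yellow, Carol=red, Priya=brown, Grace=blue

Kira must be yellow (only option left).
Priya has just one choice, so Priya = brown. Eliminate brown elsewhere: Ivy.
That leaves Grace = blue. Remove blue from Carol.
Ivy has just one choice, so Ivy = grey. Strike grey from Carol.
Carol's domain is down to {red}, so Carol = red.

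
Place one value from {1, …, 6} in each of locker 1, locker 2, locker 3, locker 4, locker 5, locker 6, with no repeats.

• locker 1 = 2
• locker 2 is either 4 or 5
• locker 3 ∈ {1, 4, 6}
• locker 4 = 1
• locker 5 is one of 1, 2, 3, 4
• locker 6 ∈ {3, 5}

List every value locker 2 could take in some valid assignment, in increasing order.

4, 5

locker 1's domain is down to {2}, so locker 1 = 2. Remove 2 from locker 5.
locker 4's domain is down to {1}, so locker 4 = 1. So locker 3, locker 5 can't be 1.
The 4 still-open variables together cover exactly {3, 4, 5, 6} — 4 values for 4 variables — and 6 appears only in locker 3's list, so locker 3 = 6.
No further eliminations apply; locker 2 can still be any of 4, 5.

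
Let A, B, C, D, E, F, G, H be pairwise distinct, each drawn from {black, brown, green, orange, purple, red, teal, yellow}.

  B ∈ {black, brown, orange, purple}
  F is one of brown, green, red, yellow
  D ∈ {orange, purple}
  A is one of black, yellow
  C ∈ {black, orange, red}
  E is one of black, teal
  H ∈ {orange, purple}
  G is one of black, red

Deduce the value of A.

The 8 variables together cover exactly {black, brown, green, orange, purple, red, teal, yellow} — 8 values for 8 variables — and green appears only in F's list, so F = green.
The 7 still-open variables draw from only 7 values {black, brown, orange, purple, red, teal, yellow}, so each is used; only B can be brown, hence B = brown.
The 6 still-open variables together cover exactly {black, orange, purple, red, teal, yellow} — 6 values for 6 variables — and teal appears only in E's list, so E = teal.
The 5 still-open variables together cover exactly {black, orange, purple, red, yellow} — 5 values for 5 variables — and yellow appears only in A's list, so A = yellow.

yellow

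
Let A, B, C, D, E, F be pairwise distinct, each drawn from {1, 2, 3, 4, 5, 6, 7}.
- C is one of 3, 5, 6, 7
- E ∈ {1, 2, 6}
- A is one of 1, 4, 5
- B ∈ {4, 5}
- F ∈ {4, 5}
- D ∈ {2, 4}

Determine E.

B and F between them cover only {4, 5} — a naked pair. Remove those values from A, C, D.
A must be 1 (only option left). Strike 1 from E.
D must be 2 (only option left). So E can't be 2.
So E = 6.

6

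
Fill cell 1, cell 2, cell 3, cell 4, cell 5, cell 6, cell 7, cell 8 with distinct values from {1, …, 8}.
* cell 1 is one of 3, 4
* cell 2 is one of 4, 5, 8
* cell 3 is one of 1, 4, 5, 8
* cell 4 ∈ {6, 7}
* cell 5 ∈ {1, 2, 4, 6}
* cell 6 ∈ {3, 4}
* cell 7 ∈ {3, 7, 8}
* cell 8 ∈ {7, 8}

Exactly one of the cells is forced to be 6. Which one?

cell 4

Among the 8 variables, 2 fits only cell 5 (and all 8 values in {1, 2, 3, 4, 5, 6, 7, 8} must be used), so cell 5 = 2.
The 7 still-open variables together cover exactly {1, 3, 4, 5, 6, 7, 8} — 7 values for 7 variables — and 1 appears only in cell 3's list, so cell 3 = 1.
The 6 still-open variables together cover exactly {3, 4, 5, 6, 7, 8} — 6 values for 6 variables — and 5 appears only in cell 2's list, so cell 2 = 5.
The 5 still-open variables draw from only 5 values {3, 4, 6, 7, 8}, so each is used; only cell 4 can be 6, hence cell 4 = 6.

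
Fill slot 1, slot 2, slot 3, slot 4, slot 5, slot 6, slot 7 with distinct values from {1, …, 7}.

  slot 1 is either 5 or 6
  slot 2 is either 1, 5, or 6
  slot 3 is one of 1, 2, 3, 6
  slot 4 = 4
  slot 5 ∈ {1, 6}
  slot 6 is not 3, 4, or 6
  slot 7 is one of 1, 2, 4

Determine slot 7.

slot 4's domain is down to {4}, so slot 4 = 4. Eliminate 4 elsewhere: slot 7.
The 6 still-open variables draw from only 6 values {1, 2, 3, 5, 6, 7}, so each is used; only slot 3 can be 3, hence slot 3 = 3.
The 5 still-open variables draw from only 5 values {1, 2, 5, 6, 7}, so each is used; only slot 6 can be 7, hence slot 6 = 7.
The 4 still-open variables draw from only 4 values {1, 2, 5, 6}, so each is used; only slot 7 can be 2, hence slot 7 = 2.

2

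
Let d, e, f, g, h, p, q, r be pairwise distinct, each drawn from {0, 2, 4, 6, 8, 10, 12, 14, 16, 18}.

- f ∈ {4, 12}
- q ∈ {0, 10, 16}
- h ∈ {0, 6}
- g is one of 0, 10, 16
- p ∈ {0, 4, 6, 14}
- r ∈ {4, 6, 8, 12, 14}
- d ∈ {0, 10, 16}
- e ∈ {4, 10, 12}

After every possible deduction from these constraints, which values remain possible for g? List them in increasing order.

The 8 variables draw from only 8 values {0, 4, 6, 8, 10, 12, 14, 16}, so each is used; only r can be 8, hence r = 8.
Among the 7 still-open variables, 14 fits only p (and all 7 values in {0, 4, 6, 10, 12, 14, 16} must be used), so p = 14.
The 6 still-open variables draw from only 6 values {0, 4, 6, 10, 12, 16}, so each is used; only h can be 6, hence h = 6.
d, g, q share exactly the 3 values {0, 10, 16}; by pigeonhole those values go to them, so strike 0, 10, 16 from e.
No further eliminations apply; g can still be any of 0, 10, 16.

0, 10, 16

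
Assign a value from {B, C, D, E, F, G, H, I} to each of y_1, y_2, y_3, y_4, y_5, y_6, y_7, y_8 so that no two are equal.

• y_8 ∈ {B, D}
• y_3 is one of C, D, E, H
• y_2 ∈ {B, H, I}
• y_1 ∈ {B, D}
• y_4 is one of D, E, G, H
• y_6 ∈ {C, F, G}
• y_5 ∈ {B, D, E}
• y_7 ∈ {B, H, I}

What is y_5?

The 8 variables together cover exactly {B, C, D, E, F, G, H, I} — 8 values for 8 variables — and F appears only in y_6's list, so y_6 = F.
The 7 still-open variables together cover exactly {B, C, D, E, G, H, I} — 7 values for 7 variables — and C appears only in y_3's list, so y_3 = C.
The 6 still-open variables draw from only 6 values {B, D, E, G, H, I}, so each is used; only y_4 can be G, hence y_4 = G.
The 5 still-open variables together cover exactly {B, D, E, H, I} — 5 values for 5 variables — and E appears only in y_5's list, so y_5 = E.

E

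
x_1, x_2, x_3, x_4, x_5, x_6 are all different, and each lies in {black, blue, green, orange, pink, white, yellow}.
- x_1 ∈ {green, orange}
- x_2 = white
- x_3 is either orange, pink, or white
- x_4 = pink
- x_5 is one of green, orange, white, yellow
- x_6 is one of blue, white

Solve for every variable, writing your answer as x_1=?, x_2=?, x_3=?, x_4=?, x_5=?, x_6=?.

x_2 must be white (only option left). Remove white from x_3, x_5, x_6.
x_4's domain is down to {pink}, so x_4 = pink. Strike pink from x_3.
That leaves x_6 = blue.
x_3 has just one choice, so x_3 = orange. So x_1, x_5 can't be orange.
x_1 has just one choice, so x_1 = green. So x_5 can't be green.
That leaves x_5 = yellow.

x_1=green, x_2=white, x_3=orange, x_4=pink, x_5=yellow, x_6=blue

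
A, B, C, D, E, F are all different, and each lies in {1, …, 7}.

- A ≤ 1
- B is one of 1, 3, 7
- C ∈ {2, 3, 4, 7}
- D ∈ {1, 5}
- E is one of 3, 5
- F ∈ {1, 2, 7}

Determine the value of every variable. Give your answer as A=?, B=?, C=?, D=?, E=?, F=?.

A=1, B=7, C=4, D=5, E=3, F=2

A must be 1 (only option left). Eliminate 1 elsewhere: B, D, F.
D has just one choice, so D = 5. Eliminate 5 elsewhere: E.
E has just one choice, so E = 3. Strike 3 from B, C.
B has just one choice, so B = 7. Strike 7 from C, F.
That leaves F = 2. So C can't be 2.
That leaves C = 4.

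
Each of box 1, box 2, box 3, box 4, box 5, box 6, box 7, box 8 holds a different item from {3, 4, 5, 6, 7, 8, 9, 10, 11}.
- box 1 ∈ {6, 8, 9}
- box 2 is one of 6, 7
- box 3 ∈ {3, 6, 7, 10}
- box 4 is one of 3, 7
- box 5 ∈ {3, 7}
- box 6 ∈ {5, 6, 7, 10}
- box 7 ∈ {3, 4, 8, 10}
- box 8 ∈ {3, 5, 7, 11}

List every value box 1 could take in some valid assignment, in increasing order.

8, 9

box 4 and box 5 between them cover only {3, 7} — a naked pair. Remove those values from box 2, box 3, box 6, box 7, box 8.
box 2's domain is down to {6}, so box 2 = 6. So box 1, box 3, box 6 can't be 6.
box 3's domain is down to {10}, so box 3 = 10. So box 6, box 7 can't be 10.
box 6's domain is down to {5}, so box 6 = 5. Remove 5 from box 8.
box 8 must be 11 (only option left).
No further eliminations apply; box 1 can still be any of 8, 9.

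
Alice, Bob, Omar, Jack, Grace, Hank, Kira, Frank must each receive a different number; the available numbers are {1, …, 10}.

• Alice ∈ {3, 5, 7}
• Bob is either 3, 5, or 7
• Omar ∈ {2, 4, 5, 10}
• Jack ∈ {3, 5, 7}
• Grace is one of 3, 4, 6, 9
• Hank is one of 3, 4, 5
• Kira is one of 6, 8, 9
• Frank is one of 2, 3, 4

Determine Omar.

Alice, Bob, Jack share exactly the 3 values {3, 5, 7}; by pigeonhole those values go to them, so strike 3, 5, 7 from Omar, Grace, Hank, Frank.
That leaves Hank = 4. Remove 4 from Omar, Grace, Frank.
Frank's domain is down to {2}, so Frank = 2. Remove 2 from Omar.
So Omar = 10.

10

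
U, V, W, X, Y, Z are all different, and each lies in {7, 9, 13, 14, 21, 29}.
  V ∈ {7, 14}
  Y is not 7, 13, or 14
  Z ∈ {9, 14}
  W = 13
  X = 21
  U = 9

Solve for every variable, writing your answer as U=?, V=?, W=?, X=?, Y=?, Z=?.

U must be 9 (only option left). Eliminate 9 elsewhere: Y, Z.
W has just one choice, so W = 13.
X has just one choice, so X = 21. Strike 21 from Y.
Y must be 29 (only option left).
Z's domain is down to {14}, so Z = 14. So V can't be 14.
V must be 7 (only option left).

U=9, V=7, W=13, X=21, Y=29, Z=14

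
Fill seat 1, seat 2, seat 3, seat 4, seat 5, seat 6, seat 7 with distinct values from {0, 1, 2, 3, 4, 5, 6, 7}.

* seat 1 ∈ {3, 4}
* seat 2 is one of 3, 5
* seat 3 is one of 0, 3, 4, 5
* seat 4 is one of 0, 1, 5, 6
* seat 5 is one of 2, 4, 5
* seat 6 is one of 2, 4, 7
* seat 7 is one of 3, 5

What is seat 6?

7

seat 2 and seat 7 share exactly the 2 values {3, 5}; by pigeonhole those values go to them, so strike 3, 5 from seat 1, seat 3, seat 4, seat 5.
That leaves seat 1 = 4. Eliminate 4 elsewhere: seat 3, seat 5, seat 6.
seat 3 must be 0 (only option left). Strike 0 from seat 4.
seat 5's domain is down to {2}, so seat 5 = 2. Remove 2 from seat 6.
So seat 6 = 7.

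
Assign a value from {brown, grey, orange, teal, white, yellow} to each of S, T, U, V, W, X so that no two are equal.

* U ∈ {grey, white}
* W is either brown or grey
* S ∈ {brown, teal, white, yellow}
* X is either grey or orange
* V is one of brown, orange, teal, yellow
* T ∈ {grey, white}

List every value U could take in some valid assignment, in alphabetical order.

grey, white

The 2 variables T and U are confined to {grey, white}, which locks those values in; drop them from S, W, X.
W must be brown (only option left). Remove brown from S, V.
X must be orange (only option left). Remove orange from V.
No further eliminations apply; U can still be any of grey, white.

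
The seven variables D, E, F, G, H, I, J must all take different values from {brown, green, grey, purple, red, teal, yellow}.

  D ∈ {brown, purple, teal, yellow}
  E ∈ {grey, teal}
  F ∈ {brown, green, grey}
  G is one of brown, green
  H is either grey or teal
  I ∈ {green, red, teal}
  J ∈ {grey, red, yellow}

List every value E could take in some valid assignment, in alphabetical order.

The 7 variables together cover exactly {brown, green, grey, purple, red, teal, yellow} — 7 values for 7 variables — and purple appears only in D's list, so D = purple.
The 6 still-open variables draw from only 6 values {brown, green, grey, red, teal, yellow}, so each is used; only J can be yellow, hence J = yellow.
The 5 still-open variables draw from only 5 values {brown, green, grey, red, teal}, so each is used; only I can be red, hence I = red.
E and H between them cover only {grey, teal} — a naked pair. Remove those values from F.
No further eliminations apply; E can still be any of grey, teal.

grey, teal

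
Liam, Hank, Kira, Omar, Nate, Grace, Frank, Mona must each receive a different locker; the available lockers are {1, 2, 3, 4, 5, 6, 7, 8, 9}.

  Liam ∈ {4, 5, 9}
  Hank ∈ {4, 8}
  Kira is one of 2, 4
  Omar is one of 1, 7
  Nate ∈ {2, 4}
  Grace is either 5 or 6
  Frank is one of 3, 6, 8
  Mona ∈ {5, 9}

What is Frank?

Kira and Nate share exactly the 2 values {2, 4}; by pigeonhole those values go to them, so strike 2, 4 from Liam, Hank.
Hank has just one choice, so Hank = 8. So Frank can't be 8.
The 2 variables Liam and Mona are confined to {5, 9}, which locks those values in; drop them from Grace.
That leaves Grace = 6. So Frank can't be 6.
So Frank = 3.

3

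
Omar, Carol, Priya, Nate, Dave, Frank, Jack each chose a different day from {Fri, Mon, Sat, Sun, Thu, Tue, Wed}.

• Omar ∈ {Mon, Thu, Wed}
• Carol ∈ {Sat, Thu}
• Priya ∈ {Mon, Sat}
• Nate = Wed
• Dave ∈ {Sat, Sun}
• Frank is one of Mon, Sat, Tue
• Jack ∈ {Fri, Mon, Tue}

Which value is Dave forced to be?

Nate has just one choice, so Nate = Wed. Strike Wed from Omar.
The 6 still-open variables together cover exactly {Fri, Mon, Sat, Sun, Thu, Tue} — 6 values for 6 variables — and Fri appears only in Jack's list, so Jack = Fri.
The 5 still-open variables draw from only 5 values {Mon, Sat, Sun, Thu, Tue}, so each is used; only Dave can be Sun, hence Dave = Sun.

Sun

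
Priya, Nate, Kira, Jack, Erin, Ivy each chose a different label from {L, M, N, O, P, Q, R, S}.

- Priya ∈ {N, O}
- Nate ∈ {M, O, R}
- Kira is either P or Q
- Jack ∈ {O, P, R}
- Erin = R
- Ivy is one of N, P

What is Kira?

Q

Erin must be R (only option left). So Nate, Jack can't be R.
The 5 still-open variables together cover exactly {M, N, O, P, Q} — 5 values for 5 variables — and M appears only in Nate's list, so Nate = M.
The 4 still-open variables together cover exactly {N, O, P, Q} — 4 values for 4 variables — and Q appears only in Kira's list, so Kira = Q.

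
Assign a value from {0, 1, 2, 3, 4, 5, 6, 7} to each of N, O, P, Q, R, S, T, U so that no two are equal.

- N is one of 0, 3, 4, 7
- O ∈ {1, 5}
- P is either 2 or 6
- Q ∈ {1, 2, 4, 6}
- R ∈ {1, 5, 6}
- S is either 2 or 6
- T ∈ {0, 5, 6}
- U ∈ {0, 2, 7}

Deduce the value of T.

Among the 8 variables, 3 fits only N (and all 8 values in {0, 1, 2, 3, 4, 5, 6, 7} must be used), so N = 3.
The 7 still-open variables draw from only 7 values {0, 1, 2, 4, 5, 6, 7}, so each is used; only Q can be 4, hence Q = 4.
The 6 still-open variables draw from only 6 values {0, 1, 2, 5, 6, 7}, so each is used; only U can be 7, hence U = 7.
The 5 still-open variables draw from only 5 values {0, 1, 2, 5, 6}, so each is used; only T can be 0, hence T = 0.

0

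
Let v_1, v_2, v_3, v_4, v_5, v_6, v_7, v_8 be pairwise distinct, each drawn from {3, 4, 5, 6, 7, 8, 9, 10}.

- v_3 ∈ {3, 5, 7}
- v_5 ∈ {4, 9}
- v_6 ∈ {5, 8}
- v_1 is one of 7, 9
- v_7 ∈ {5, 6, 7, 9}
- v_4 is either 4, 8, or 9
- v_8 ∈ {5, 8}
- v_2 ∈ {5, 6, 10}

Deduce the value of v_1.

Among the 8 variables, 3 fits only v_3 (and all 8 values in {3, 4, 5, 6, 7, 8, 9, 10} must be used), so v_3 = 3.
The 7 still-open variables draw from only 7 values {4, 5, 6, 7, 8, 9, 10}, so each is used; only v_2 can be 10, hence v_2 = 10.
The 6 still-open variables together cover exactly {4, 5, 6, 7, 8, 9} — 6 values for 6 variables — and 6 appears only in v_7's list, so v_7 = 6.
Among the 5 still-open variables, 7 fits only v_1 (and all 5 values in {4, 5, 7, 8, 9} must be used), so v_1 = 7.

7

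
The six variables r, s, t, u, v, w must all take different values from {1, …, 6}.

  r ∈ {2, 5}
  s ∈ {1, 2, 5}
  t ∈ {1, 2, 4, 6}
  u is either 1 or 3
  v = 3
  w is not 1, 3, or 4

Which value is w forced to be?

6

v has just one choice, so v = 3. Eliminate 3 elsewhere: u.
u has just one choice, so u = 1. Strike 1 from s, t.
Among the 4 still-open variables, 4 fits only t (and all 4 values in {2, 4, 5, 6} must be used), so t = 4.
The 3 still-open variables draw from only 3 values {2, 5, 6}, so each is used; only w can be 6, hence w = 6.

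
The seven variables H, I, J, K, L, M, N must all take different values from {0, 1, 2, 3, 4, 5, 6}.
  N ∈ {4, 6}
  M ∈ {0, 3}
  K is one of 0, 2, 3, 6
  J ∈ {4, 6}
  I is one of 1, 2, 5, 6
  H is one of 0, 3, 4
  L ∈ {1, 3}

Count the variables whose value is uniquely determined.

Among the 7 variables, 5 fits only I (and all 7 values in {0, 1, 2, 3, 4, 5, 6} must be used), so I = 5.
The 6 still-open variables draw from only 6 values {0, 1, 2, 3, 4, 6}, so each is used; only L can be 1, hence L = 1.
The 5 still-open variables together cover exactly {0, 2, 3, 4, 6} — 5 values for 5 variables — and 2 appears only in K's list, so K = 2.
J and N share exactly the 2 values {4, 6}; by pigeonhole those values go to them, so strike 4, 6 from H.
Determined: I=5, K=2, L=1. The other variables each still have more than one consistent value. That makes 3.

3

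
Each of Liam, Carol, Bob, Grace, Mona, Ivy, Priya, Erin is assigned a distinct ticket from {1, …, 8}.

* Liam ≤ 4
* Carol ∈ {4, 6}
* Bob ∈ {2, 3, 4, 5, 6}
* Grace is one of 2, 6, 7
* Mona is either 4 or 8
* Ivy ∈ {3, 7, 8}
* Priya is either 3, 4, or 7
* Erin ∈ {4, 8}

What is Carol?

6

Among the 8 variables, 1 fits only Liam (and all 8 values in {1, 2, 3, 4, 5, 6, 7, 8} must be used), so Liam = 1.
The 7 still-open variables draw from only 7 values {2, 3, 4, 5, 6, 7, 8}, so each is used; only Bob can be 5, hence Bob = 5.
Among the 6 still-open variables, 2 fits only Grace (and all 6 values in {2, 3, 4, 6, 7, 8} must be used), so Grace = 2.
The 5 still-open variables together cover exactly {3, 4, 6, 7, 8} — 5 values for 5 variables — and 6 appears only in Carol's list, so Carol = 6.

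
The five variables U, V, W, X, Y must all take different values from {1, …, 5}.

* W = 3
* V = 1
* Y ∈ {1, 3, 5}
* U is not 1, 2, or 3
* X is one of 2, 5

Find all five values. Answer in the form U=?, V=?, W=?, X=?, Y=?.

U=4, V=1, W=3, X=2, Y=5

V has just one choice, so V = 1. Remove 1 from Y.
W must be 3 (only option left). Eliminate 3 elsewhere: Y.
Y must be 5 (only option left). So U, X can't be 5.
U's domain is down to {4}, so U = 4.
X must be 2 (only option left).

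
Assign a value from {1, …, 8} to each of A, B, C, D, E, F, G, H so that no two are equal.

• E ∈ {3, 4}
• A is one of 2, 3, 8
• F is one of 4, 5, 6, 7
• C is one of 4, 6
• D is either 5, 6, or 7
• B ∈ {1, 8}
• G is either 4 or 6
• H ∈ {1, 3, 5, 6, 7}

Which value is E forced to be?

Among the 8 variables, 2 fits only A (and all 8 values in {1, 2, 3, 4, 5, 6, 7, 8} must be used), so A = 2.
The 7 still-open variables draw from only 7 values {1, 3, 4, 5, 6, 7, 8}, so each is used; only B can be 8, hence B = 8.
The 6 still-open variables draw from only 6 values {1, 3, 4, 5, 6, 7}, so each is used; only H can be 1, hence H = 1.
Among the 5 still-open variables, 3 fits only E (and all 5 values in {3, 4, 5, 6, 7} must be used), so E = 3.

3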